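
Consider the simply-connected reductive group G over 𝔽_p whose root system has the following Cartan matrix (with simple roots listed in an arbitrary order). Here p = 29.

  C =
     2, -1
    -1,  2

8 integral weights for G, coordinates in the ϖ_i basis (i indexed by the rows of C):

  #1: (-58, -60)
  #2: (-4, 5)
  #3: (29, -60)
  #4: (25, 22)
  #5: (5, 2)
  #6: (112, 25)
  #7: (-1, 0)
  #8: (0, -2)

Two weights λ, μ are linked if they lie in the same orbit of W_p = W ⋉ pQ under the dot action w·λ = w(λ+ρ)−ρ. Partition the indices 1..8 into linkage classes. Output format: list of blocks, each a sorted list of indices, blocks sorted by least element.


Root system A_2: the 2×2 matrix C matches after relabeling.

W_29-reps of the 8 weights in Ā_29 (same 2-coord order as C):

  [1] (0, 1) · [2] (3, 3) · [3] (0, 1) · [4] (6, 3) · [5] (6, 3) · [6] (3, 3) · [7] (0, 1) · [8] (0, 1)

The 8 indices split into 3 linkage classes (same alcove rep ⇔ same W_29-dot-orbit):

[[1, 3, 7, 8], [2, 6], [4, 5]]


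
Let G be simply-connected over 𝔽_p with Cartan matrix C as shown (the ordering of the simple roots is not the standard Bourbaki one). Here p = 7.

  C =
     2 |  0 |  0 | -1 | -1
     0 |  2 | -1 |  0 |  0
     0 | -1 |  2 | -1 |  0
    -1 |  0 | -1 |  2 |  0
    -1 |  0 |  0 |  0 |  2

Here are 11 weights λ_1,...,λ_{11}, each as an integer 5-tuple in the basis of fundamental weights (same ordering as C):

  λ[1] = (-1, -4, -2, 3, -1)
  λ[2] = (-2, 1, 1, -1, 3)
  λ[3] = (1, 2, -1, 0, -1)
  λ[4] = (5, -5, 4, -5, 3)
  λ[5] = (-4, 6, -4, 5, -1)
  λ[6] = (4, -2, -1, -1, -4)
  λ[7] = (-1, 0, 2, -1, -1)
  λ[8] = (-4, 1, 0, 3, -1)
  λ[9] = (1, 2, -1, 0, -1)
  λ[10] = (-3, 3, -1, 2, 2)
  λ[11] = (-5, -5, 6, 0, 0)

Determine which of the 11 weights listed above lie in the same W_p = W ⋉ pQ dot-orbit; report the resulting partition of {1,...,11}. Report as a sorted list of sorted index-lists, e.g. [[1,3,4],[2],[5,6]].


Type A_5, rank 5, |W|=720; reorder rows/cols to standard.

Each λ_j+ρ reduced to Ā_7; 5-tuples below use C's row order:

  1: (0, 1, 3, 0, 0) · 2: (0, 2, 1, 1, 3) · 3: (2, 3, 0, 1, 0) · 4: (2, 3, 0, 1, 0) · 5: (0, 1, 3, 0, 0) · 6: (1, 0, 0, 1, 3) · 7: (0, 1, 3, 0, 0) · 8: (0, 2, 1, 1, 3) · 9: (2, 3, 0, 1, 0) · 10: (2, 3, 0, 1, 0) · 11: (2, 3, 0, 1, 0)

These 11 weights hit 4 W_7-dot-orbits; sizes (3, 2, 5, 1):

[[1, 5, 7], [2, 8], [3, 4, 9, 10, 11], [6]]


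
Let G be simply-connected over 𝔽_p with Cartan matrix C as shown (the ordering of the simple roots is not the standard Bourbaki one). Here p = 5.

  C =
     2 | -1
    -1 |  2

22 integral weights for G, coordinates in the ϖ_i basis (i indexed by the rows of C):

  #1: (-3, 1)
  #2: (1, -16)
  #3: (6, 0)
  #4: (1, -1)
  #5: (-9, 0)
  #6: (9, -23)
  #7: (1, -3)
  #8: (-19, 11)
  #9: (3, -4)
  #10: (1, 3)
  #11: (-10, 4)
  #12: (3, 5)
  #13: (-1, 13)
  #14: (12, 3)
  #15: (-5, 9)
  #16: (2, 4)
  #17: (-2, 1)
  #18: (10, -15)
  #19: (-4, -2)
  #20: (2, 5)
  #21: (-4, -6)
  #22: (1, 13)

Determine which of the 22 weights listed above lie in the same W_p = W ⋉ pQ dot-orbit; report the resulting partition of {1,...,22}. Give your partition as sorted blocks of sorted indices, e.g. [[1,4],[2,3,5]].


C ↔ A_2 under row/col permutation; |W(A_2)| = 6.

Each λ_j+ρ reduced to Ā_5; 2-tuples below use C's row order:

    λ_1 → (2, 0)
    λ_2 → (2, 0)
    λ_3 → (2, 2)
    λ_4 → (2, 0)
    λ_5 → (2, 2)
    λ_6 → (2, 0)
    λ_7 → (0, 2)
    λ_8 → (2, 2)
    λ_9 → (1, 3)
    λ_10 → (1, 3)
    λ_11 → (1, 0)
    λ_12 → (1, 0)
    λ_13 → (1, 0)
    λ_14 → (2, 2)
    λ_15 → (1, 0)
    λ_16 → (0, 2)
    λ_17 → (1, 1)
    λ_18 → (1, 3)
    λ_19 → (1, 3)
    λ_20 → (1, 1)
    λ_21 → (2, 0)
    λ_22 → (1, 1)

Partition of {1..22} into 6 W_5-dot-orbits:

[[1, 2, 4, 6, 21], [3, 5, 8, 14], [7, 16], [9, 10, 18, 19], [11, 12, 13, 15], [17, 20, 22]]


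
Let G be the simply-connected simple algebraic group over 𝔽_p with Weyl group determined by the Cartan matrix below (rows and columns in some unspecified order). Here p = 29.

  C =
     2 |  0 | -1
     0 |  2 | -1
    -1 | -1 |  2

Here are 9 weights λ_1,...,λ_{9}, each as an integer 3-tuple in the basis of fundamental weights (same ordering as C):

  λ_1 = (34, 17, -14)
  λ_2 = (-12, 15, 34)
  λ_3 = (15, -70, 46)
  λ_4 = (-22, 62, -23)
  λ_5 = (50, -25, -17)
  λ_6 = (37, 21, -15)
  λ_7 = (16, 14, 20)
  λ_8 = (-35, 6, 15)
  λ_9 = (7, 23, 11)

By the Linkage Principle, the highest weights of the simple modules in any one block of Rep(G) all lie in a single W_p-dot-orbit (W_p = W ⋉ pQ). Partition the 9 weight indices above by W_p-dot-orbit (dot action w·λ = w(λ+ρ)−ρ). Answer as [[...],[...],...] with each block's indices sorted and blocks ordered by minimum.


Root system A_3: the 3×3 matrix C matches after relabeling.

Ā_29 reps of the 9 weights (A_3, coords as presented):

  λ_1 → (11, 6, 7)
  λ_2 → (11, 6, 7)
  λ_3 → (11, 6, 7)
  λ_4 → (7, 9, 5)
  λ_5 → (11, 6, 7)
  λ_6 → (7, 9, 5)
  λ_7 → (7, 9, 5)
  λ_8 → (11, 6, 7)
  λ_9 → (7, 9, 5)

Linkage partition of the 9 weights (2 classes, p=29):

[[1, 2, 3, 5, 8], [4, 6, 7, 9]]


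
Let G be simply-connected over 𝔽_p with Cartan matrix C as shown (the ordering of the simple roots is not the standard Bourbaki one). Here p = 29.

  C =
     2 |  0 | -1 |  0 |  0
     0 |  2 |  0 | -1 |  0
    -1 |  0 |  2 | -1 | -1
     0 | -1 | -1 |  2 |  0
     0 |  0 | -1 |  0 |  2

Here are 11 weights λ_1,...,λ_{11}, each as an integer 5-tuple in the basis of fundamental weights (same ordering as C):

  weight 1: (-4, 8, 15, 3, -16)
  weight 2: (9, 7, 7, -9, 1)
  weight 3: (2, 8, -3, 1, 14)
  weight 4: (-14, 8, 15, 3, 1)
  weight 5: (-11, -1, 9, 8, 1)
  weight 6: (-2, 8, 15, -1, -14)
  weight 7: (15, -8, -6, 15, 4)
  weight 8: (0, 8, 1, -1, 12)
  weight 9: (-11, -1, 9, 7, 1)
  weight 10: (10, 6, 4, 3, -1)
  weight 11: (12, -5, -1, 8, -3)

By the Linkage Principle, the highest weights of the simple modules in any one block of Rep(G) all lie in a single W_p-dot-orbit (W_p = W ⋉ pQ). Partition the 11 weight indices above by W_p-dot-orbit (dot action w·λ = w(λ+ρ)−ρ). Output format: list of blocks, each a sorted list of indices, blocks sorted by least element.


C ↔ D_5 under row/col permutation; |W(D_5)| = 1920.

Each λ_j+ρ reduced to Ā_29; 5-tuples below use C's row order:

  1: (1, 9, 2, 0, 13)
  2: (10, 0, 0, 8, 2)
  3: (1, 9, 2, 0, 13)
  4: (11, 4, 2, 3, 0)
  5: (10, 0, 0, 8, 2)
  6: (1, 9, 2, 0, 13)
  7: (11, 4, 2, 3, 0)
  8: (1, 9, 2, 0, 13)
  9: (10, 0, 0, 8, 2)
  10: (11, 4, 2, 3, 0)
  11: (11, 4, 2, 3, 0)

3 distinct reps among the 11 weights ⇒ 3 W_29-linkage classes:

[[1, 3, 6, 8], [2, 5, 9], [4, 7, 10, 11]]


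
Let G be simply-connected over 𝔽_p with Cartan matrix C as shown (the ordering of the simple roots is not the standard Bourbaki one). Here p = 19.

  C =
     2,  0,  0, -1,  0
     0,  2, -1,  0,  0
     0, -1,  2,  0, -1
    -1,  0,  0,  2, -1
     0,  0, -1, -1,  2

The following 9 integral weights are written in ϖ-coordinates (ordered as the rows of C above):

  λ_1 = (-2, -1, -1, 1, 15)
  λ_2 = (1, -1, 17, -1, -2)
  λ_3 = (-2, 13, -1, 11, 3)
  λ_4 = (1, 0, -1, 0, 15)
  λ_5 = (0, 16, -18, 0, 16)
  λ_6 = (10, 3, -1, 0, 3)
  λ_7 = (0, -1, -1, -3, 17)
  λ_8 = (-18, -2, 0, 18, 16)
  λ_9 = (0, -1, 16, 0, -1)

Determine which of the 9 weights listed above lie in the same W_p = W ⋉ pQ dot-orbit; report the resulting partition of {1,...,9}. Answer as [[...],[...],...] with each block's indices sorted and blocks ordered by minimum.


C ↔ A_5 under row/col permutation; |W(A_5)| = 720.

λ_j+ρ reflected into Ā_19 (⟨·,θ^∨⟩≤19); 5-tuples as given:

  λ_1 → (1, 0, 0, 1, 16) · λ_2 → (1, 0, 17, 1, 0) · λ_3 → (10, 3, 0, 1, 4) · λ_4 → (1, 0, 0, 1, 16) · λ_5 → (1, 0, 17, 1, 0) · λ_6 → (10, 3, 0, 1, 4) · λ_7 → (1, 0, 0, 1, 16) · λ_8 → (1, 0, 17, 1, 0) · λ_9 → (1, 0, 17, 1, 0)

Grouping the 9 weights by Ā_19-representative: 3 linkage classes.

[[1, 4, 7], [2, 5, 8, 9], [3, 6]]


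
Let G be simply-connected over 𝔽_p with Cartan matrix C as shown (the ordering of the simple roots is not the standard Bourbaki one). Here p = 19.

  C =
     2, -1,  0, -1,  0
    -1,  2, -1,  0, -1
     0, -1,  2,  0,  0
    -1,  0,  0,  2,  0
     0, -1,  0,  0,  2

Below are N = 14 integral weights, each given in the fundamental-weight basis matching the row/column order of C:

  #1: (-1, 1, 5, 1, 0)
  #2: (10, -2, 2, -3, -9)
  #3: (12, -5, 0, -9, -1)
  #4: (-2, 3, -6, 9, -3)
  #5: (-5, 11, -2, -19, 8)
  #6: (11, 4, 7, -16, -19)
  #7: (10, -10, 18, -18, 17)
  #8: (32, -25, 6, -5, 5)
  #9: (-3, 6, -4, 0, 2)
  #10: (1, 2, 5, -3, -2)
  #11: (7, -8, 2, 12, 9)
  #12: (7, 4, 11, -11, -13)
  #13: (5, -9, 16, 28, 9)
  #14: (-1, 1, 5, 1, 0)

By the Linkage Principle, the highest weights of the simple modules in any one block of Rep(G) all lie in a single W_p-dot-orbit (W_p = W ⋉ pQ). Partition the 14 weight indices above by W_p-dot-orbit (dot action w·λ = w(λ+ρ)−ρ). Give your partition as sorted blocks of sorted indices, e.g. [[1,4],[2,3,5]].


Type D_5, rank 5, |W|=1920; reorder rows/cols to standard.

Folding the 14 weights λ_j+ρ into Ā_19 (reps in the given 5-coord order):

    λ_1+ρ ↦ (0, 2, 6, 2, 1)
    λ_2+ρ ↦ (0, 2, 6, 2, 1)
    λ_3+ρ ↦ (2, 1, 0, 6, 1)
    λ_4+ρ ↦ (2, 1, 0, 6, 1)
    λ_5+ρ ↦ (1, 1, 7, 1, 1)
    λ_6+ρ ↦ (1, 2, 3, 1, 3)
    λ_7+ρ ↦ (2, 1, 0, 6, 1)
    λ_8+ρ ↦ (3, 2, 1, 5, 2)
    λ_9+ρ ↦ (1, 2, 3, 1, 3)
    λ_10+ρ ↦ (0, 2, 6, 2, 1)
    λ_11+ρ ↦ (3, 2, 1, 5, 2)
    λ_12+ρ ↦ (1, 2, 3, 1, 3)
    λ_13+ρ ↦ (0, 2, 6, 2, 1)
    λ_14+ρ ↦ (0, 2, 6, 2, 1)

Grouping the 14 weights by Ā_19-representative: 5 linkage classes.

[[1, 2, 10, 13, 14], [3, 4, 7], [5], [6, 9, 12], [8, 11]]


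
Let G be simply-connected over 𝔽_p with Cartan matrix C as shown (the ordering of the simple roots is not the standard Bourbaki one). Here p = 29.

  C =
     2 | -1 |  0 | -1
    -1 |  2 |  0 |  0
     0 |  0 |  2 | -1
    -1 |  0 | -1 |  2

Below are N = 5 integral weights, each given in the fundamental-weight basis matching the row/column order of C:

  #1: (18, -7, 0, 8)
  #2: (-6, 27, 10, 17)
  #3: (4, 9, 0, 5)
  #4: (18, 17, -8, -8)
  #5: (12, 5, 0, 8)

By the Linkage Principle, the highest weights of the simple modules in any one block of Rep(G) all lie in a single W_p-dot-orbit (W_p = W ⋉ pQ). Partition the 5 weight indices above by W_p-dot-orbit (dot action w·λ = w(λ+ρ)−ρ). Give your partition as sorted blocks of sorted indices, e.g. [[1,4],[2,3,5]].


Type A_4, rank 4, |W|=120; reorder rows/cols to standard.

Folding the 5 weights λ_j+ρ into Ā_29 (reps in the given 4-coord order):

  [1] (13, 6, 1, 9) · [2] (5, 0, 12, 1) · [3] (5, 10, 1, 6) · [4] (5, 10, 1, 6) · [5] (13, 6, 1, 9)

Partition of {1..5} into 3 W_29-dot-orbits:

[[1, 5], [2], [3, 4]]


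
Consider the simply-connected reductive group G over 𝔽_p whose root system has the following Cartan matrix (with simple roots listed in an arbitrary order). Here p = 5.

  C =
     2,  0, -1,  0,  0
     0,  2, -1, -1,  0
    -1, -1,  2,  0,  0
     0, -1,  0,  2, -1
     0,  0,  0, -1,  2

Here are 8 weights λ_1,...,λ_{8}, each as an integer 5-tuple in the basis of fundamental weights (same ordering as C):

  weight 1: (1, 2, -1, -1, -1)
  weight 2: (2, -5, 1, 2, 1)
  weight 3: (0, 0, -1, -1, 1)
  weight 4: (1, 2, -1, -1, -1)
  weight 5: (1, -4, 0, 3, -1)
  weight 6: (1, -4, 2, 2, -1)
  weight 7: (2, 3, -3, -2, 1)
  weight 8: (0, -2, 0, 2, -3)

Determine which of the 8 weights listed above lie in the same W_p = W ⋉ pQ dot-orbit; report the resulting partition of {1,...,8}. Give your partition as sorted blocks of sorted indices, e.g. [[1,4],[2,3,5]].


Root system A_5: the 5×5 matrix C matches after relabeling.

W_5-reps of the 8 weights in Ā_5 (same 5-coord order as C):

  1: (2, 3, 0, 0, 0);  2: (0, 1, 2, 1, 0);  3: (1, 1, 0, 0, 2);  4: (2, 3, 0, 0, 0);  5: (0, 1, 2, 1, 0);  6: (2, 3, 0, 0, 0);  7: (0, 1, 2, 1, 0);  8: (1, 1, 0, 0, 2)

3 distinct reps among the 8 weights ⇒ 3 W_5-linkage classes:

[[1, 4, 6], [2, 5, 7], [3, 8]]


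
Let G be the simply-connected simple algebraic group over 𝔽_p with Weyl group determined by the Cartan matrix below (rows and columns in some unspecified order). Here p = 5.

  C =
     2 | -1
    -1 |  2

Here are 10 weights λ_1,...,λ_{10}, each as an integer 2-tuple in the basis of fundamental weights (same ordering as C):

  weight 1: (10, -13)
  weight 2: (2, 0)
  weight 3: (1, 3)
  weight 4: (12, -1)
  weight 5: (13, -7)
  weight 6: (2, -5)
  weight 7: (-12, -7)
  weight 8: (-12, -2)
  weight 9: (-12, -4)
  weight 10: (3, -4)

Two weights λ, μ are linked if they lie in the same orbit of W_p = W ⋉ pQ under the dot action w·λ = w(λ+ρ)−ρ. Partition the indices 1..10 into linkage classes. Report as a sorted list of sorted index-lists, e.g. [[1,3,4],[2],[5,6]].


Root system A_2: the 2×2 matrix C matches after relabeling.

Ā_5 reps of the 10 weights (A_2, coords as presented):

    1: (3, 1)
    2: (3, 1)
    3: (1, 3)
    4: (0, 2)
    5: (3, 1)
    6: (1, 3)
    7: (1, 3)
    8: (3, 1)
    9: (1, 3)
    10: (1, 3)

Partition of {1..10} into 3 W_5-dot-orbits:

[[1, 2, 5, 8], [3, 6, 7, 9, 10], [4]]


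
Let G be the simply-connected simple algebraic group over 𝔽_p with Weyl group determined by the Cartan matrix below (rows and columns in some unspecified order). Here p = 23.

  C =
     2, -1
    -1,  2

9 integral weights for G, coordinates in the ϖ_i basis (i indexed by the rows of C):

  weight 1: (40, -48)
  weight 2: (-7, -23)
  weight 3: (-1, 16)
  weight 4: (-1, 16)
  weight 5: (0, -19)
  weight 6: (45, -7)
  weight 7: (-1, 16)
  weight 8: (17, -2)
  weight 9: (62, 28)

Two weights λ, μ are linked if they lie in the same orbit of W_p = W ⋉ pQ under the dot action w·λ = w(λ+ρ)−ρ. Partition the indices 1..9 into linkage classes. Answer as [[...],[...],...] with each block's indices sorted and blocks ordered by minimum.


Root system A_2: the 2×2 matrix C matches after relabeling.

Ā_23 reps of the 9 weights (A_2, coords as presented):

  1: (17, 1);  2: (17, 1);  3: (0, 17);  4: (0, 17);  5: (17, 1);  6: (0, 17);  7: (0, 17);  8: (17, 1);  9: (0, 17)

These 9 weights hit 2 W_23-dot-orbits; sizes (4, 5):

[[1, 2, 5, 8], [3, 4, 6, 7, 9]]


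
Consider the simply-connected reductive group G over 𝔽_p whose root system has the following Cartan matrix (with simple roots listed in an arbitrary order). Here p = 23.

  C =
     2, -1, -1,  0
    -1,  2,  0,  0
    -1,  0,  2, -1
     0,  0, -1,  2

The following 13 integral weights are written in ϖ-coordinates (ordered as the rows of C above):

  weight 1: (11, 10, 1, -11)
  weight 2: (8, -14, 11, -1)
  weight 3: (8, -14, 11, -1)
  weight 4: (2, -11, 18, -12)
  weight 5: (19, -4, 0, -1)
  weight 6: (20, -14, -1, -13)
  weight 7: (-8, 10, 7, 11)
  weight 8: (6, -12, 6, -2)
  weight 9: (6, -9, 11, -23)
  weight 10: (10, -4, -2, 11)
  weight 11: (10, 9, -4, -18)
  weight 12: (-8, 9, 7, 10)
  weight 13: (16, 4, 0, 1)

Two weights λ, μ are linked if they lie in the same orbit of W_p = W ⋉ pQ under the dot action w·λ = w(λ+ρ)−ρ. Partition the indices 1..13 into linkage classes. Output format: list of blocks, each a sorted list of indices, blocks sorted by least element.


Dynkin diagram of C (from the 6 off-diagonal −1 entries): A_4.

W_23-reps of the 13 weights in Ā_23 (same 4-coord order as C):

  λ_1 → (4, 9, 8, 0)
  λ_2 → (4, 9, 8, 0)
  λ_3 → (4, 9, 8, 0)
  λ_4 → (7, 3, 1, 11)
  λ_5 → (17, 3, 1, 0)
  λ_6 → (4, 9, 8, 0)
  λ_7 → (7, 3, 1, 11)
  λ_8 → (4, 7, 2, 1)
  λ_9 → (7, 3, 1, 11)
  λ_10 → (7, 3, 1, 11)
  λ_11 → (9, 1, 8, 3)
  λ_12 → (7, 3, 1, 11)
  λ_13 → (17, 3, 1, 0)

Linkage partition of the 13 weights (5 classes, p=23):

[[1, 2, 3, 6], [4, 7, 9, 10, 12], [5, 13], [8], [11]]


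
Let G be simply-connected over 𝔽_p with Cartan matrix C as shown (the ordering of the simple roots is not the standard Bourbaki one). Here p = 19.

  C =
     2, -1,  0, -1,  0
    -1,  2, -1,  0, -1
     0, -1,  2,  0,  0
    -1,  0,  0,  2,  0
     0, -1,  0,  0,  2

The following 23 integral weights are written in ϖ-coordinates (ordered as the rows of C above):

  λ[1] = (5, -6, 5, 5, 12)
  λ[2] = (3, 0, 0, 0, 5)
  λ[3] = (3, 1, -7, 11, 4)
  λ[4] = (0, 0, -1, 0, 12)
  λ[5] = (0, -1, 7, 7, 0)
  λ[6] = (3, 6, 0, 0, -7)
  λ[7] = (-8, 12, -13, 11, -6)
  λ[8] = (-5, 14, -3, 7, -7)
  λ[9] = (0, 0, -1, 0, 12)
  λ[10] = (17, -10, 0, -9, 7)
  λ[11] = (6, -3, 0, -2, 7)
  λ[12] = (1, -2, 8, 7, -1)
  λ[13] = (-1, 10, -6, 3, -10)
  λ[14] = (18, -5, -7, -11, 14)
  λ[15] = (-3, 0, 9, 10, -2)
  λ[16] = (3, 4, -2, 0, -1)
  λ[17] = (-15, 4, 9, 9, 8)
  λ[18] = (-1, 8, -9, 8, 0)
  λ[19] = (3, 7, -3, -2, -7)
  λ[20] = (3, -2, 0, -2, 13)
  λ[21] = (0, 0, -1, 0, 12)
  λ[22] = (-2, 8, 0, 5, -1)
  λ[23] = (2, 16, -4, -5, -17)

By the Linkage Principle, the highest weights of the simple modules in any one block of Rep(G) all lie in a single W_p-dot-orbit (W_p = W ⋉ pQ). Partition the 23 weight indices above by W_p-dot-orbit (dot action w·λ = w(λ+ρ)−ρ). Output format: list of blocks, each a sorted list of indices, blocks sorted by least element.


Root system D_5: the 5×5 matrix C matches after relabeling.

Folding the 23 weights λ_j+ρ into Ā_19 (reps in the given 5-coord order):

  1: (4, 1, 1, 1, 6) · 2: (4, 1, 1, 1, 6) · 3: (4, 0, 2, 8, 1) · 4: (1, 1, 0, 1, 13) · 5: (1, 0, 8, 8, 1) · 6: (4, 1, 1, 1, 6) · 7: (4, 1, 1, 1, 6) · 8: (3, 0, 2, 1, 6) · 9: (1, 1, 0, 1, 13) · 10: (1, 0, 8, 8, 1) · 11: (4, 1, 1, 1, 6) · 12: (1, 0, 8, 8, 1) · 13: (3, 0, 2, 1, 6) · 14: (4, 4, 1, 1, 0) · 15: (1, 0, 8, 8, 1) · 16: (4, 4, 1, 1, 0) · 17: (4, 4, 1, 1, 0) · 18: (1, 0, 8, 8, 1) · 19: (3, 0, 2, 1, 6) · 20: (1, 1, 0, 1, 13) · 21: (1, 1, 0, 1, 13) · 22: (4, 4, 1, 1, 0) · 23: (1, 1, 0, 1, 13)

The 23 indices split into 6 linkage classes (same alcove rep ⇔ same W_19-dot-orbit):

[[1, 2, 6, 7, 11], [3], [4, 9, 20, 21, 23], [5, 10, 12, 15, 18], [8, 13, 19], [14, 16, 17, 22]]


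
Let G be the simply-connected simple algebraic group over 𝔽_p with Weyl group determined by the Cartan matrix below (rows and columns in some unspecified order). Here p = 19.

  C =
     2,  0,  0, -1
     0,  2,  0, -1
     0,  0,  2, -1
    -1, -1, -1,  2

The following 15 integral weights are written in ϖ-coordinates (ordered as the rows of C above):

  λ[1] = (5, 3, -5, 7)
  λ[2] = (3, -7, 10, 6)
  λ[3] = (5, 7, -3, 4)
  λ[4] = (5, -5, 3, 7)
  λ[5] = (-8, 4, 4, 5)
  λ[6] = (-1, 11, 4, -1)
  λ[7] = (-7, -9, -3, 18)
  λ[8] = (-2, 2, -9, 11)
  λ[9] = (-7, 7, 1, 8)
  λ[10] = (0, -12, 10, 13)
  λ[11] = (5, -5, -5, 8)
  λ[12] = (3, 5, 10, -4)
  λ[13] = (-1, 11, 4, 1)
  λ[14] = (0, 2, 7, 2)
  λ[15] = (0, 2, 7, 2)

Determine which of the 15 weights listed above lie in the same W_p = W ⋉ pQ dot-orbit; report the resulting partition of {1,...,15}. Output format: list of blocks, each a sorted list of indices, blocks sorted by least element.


Type D_4, rank 4, |W|=192; reorder rows/cols to standard.

W_19-reps of the 15 weights in Ā_19 (same 4-coord order as C):

  1: (6, 4, 4, 1);  2: (1, 3, 8, 3);  3: (6, 8, 2, 0);  4: (6, 4, 4, 1);  5: (6, 4, 4, 1);  6: (0, 12, 5, 0);  7: (6, 8, 2, 0);  8: (1, 3, 8, 3);  9: (6, 8, 2, 0);  10: (6, 4, 4, 1);  11: (6, 4, 4, 1);  12: (1, 3, 8, 3);  13: (0, 12, 5, 0);  14: (1, 3, 8, 3);  15: (1, 3, 8, 3)

4 distinct reps among the 15 weights ⇒ 4 W_19-linkage classes:

[[1, 4, 5, 10, 11], [2, 8, 12, 14, 15], [3, 7, 9], [6, 13]]


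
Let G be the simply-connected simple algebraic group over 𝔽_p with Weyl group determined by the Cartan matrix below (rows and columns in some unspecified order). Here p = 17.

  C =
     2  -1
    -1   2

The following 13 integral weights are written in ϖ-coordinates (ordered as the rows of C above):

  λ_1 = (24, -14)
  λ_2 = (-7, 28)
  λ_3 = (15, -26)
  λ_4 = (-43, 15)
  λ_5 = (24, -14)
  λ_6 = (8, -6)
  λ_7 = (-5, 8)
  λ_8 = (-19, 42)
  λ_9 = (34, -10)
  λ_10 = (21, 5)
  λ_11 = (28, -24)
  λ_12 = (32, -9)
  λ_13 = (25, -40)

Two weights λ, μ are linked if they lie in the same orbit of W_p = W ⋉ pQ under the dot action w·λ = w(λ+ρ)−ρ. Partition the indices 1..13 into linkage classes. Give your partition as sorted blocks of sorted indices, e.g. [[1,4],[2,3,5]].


Dynkin diagram of C (from the 2 off-diagonal −1 entries): A_2.

λ_j+ρ reflected into Ā_17 (⟨·,θ^∨⟩≤17); 2-tuples as given:

  λ_1+ρ ↦ (4, 5)
  λ_2+ρ ↦ (6, 5)
  λ_3+ρ ↦ (1, 8)
  λ_4+ρ ↦ (1, 8)
  λ_5+ρ ↦ (4, 5)
  λ_6+ρ ↦ (4, 5)
  λ_7+ρ ↦ (4, 5)
  λ_8+ρ ↦ (1, 8)
  λ_9+ρ ↦ (1, 8)
  λ_10+ρ ↦ (6, 5)
  λ_11+ρ ↦ (6, 5)
  λ_12+ρ ↦ (1, 8)
  λ_13+ρ ↦ (4, 5)

Partition of {1..13} into 3 W_17-dot-orbits:

[[1, 5, 6, 7, 13], [2, 10, 11], [3, 4, 8, 9, 12]]


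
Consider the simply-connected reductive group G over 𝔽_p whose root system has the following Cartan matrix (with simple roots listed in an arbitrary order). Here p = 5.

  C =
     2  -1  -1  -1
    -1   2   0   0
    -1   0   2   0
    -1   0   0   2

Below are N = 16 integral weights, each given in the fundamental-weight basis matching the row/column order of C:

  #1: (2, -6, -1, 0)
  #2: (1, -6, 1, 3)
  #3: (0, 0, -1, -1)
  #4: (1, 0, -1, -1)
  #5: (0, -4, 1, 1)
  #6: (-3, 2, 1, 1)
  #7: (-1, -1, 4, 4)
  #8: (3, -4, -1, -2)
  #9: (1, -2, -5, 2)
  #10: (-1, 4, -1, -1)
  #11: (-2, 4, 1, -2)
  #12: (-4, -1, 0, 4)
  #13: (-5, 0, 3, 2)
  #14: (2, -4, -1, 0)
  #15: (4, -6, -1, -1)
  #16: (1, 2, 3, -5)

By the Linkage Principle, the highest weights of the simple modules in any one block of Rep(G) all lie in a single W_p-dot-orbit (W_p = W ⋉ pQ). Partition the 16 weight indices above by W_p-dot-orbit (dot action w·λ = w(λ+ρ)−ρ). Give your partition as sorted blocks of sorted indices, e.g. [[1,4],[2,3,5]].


D_4 Cartan matrix, 4 simple roots permuted; ρ=(1,1,1,1).

Folding the 16 weights λ_j+ρ into Ā_5 (reps in the given 4-coord order):

    λ_1+ρ ↦ (1, 2, 1, 0)
    λ_2+ρ ↦ (1, 1, 0, 0)
    λ_3+ρ ↦ (1, 1, 0, 0)
    λ_4+ρ ↦ (2, 1, 0, 0)
    λ_5+ρ ↦ (2, 1, 0, 0)
    λ_6+ρ ↦ (2, 1, 0, 0)
    λ_7+ρ ↦ (0, 5, 0, 0)
    λ_8+ρ ↦ (0, 3, 0, 1)
    λ_9+ρ ↦ (1, 2, 1, 0)
    λ_10+ρ ↦ (0, 5, 0, 0)
    λ_11+ρ ↦ (0, 3, 0, 1)
    λ_12+ρ ↦ (2, 1, 0, 0)
    λ_13+ρ ↦ (0, 3, 0, 1)
    λ_14+ρ ↦ (0, 3, 0, 1)
    λ_15+ρ ↦ (0, 5, 0, 0)
    λ_16+ρ ↦ (1, 1, 0, 0)

Partition of {1..16} into 5 W_5-dot-orbits:

[[1, 9], [2, 3, 16], [4, 5, 6, 12], [7, 10, 15], [8, 11, 13, 14]]


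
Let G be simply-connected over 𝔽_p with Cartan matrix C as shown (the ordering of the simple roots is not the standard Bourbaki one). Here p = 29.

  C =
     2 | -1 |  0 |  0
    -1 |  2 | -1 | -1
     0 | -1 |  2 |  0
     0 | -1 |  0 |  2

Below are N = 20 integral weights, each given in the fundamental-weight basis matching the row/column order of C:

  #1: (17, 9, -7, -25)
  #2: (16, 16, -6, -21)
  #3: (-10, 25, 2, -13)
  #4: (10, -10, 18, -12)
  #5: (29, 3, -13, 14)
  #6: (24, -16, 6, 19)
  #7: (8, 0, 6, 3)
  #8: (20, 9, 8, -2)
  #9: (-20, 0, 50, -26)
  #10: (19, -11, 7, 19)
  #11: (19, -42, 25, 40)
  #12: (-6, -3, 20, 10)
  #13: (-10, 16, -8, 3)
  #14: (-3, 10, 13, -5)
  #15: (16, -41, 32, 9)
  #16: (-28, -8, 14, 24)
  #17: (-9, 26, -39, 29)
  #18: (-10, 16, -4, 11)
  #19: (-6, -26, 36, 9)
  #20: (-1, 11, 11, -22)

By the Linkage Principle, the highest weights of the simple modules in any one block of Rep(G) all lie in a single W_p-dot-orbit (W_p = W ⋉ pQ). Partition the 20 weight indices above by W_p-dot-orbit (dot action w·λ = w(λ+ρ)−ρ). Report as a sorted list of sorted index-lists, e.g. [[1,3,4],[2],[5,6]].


D_4 Cartan matrix, 4 simple roots permuted; ρ=(1,1,1,1).

λ_j+ρ reflected into Ā_29 (⟨·,θ^∨⟩≤29); 4-tuples as given:

  λ_1 → (2, 4, 14, 4)
  λ_2 → (9, 0, 3, 12)
  λ_3 → (9, 0, 3, 12)
  λ_4 → (9, 1, 1, 9)
  λ_5 → (9, 1, 7, 4)
  λ_6 → (9, 1, 7, 4)
  λ_7 → (9, 1, 7, 4)
  λ_8 → (9, 1, 1, 9)
  λ_9 → (2, 4, 14, 4)
  λ_10 → (9, 1, 1, 9)
  λ_11 → (9, 0, 3, 12)
  λ_12 → (2, 4, 14, 4)
  λ_13 → (9, 1, 7, 4)
  λ_14 → (2, 4, 14, 4)
  λ_15 → (1, 3, 9, 6)
  λ_16 → (2, 4, 14, 4)
  λ_17 → (9, 1, 1, 9)
  λ_18 → (9, 0, 3, 12)
  λ_19 → (9, 1, 7, 4)
  λ_20 → (9, 0, 3, 12)

These 20 weights hit 5 W_29-dot-orbits; sizes (5, 5, 4, 5, 1):

[[1, 9, 12, 14, 16], [2, 3, 11, 18, 20], [4, 8, 10, 17], [5, 6, 7, 13, 19], [15]]


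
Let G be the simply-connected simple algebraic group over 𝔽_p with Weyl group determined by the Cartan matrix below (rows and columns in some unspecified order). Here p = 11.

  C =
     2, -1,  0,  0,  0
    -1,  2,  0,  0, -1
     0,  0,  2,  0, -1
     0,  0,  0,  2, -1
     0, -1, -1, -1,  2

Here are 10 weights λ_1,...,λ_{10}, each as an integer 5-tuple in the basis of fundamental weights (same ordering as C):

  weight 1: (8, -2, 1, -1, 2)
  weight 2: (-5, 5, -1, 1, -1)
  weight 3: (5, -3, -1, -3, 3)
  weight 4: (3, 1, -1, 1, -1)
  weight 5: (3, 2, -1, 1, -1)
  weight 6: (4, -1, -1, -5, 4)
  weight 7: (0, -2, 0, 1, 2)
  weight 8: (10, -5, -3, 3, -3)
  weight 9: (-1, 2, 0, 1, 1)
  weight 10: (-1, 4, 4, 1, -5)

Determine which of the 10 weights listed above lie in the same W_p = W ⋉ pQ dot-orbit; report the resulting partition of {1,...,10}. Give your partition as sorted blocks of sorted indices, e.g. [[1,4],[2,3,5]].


C ↔ D_5 under row/col permutation; |W(D_5)| = 1920.

Alcove-folded reps (p=11, 10 weights, presented ϖ-order):

    1: (4, 2, 0, 2, 0)
    2: (4, 2, 0, 2, 0)
    3: (4, 2, 0, 2, 0)
    4: (4, 2, 0, 2, 0)
    5: (4, 2, 0, 2, 0)
    6: (5, 0, 0, 4, 1)
    7: (0, 1, 1, 2, 2)
    8: (1, 2, 0, 2, 2)
    9: (0, 1, 1, 2, 2)
    10: (0, 1, 1, 2, 2)

Linkage partition of the 10 weights (4 classes, p=11):

[[1, 2, 3, 4, 5], [6], [7, 9, 10], [8]]


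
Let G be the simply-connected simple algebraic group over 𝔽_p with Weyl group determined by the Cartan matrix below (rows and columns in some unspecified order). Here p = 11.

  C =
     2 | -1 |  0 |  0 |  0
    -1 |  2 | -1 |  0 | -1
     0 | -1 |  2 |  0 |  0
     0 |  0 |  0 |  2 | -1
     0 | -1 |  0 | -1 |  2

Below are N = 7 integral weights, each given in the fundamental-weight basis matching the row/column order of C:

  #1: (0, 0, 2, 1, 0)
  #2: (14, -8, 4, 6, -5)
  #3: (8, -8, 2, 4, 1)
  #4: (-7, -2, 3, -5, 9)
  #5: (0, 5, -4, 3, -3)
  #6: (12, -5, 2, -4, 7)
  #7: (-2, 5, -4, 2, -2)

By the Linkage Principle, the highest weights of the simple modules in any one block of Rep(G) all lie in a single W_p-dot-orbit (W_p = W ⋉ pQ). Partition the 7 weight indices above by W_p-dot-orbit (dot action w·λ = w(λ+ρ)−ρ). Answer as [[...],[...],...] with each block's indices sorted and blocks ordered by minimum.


C ↔ D_5 under row/col permutation; |W(D_5)| = 1920.

Each λ_j+ρ reduced to Ā_11; 5-tuples below use C's row order:

  λ_1 → (1, 1, 3, 2, 1)
  λ_2 → (0, 2, 2, 0, 2)
  λ_3 → (0, 2, 2, 0, 2)
  λ_4 → (1, 1, 3, 2, 1)
  λ_5 → (1, 1, 3, 2, 1)
  λ_6 → (1, 1, 3, 2, 1)
  λ_7 → (1, 1, 3, 2, 1)

The 7 indices split into 2 linkage classes (same alcove rep ⇔ same W_11-dot-orbit):

[[1, 4, 5, 6, 7], [2, 3]]


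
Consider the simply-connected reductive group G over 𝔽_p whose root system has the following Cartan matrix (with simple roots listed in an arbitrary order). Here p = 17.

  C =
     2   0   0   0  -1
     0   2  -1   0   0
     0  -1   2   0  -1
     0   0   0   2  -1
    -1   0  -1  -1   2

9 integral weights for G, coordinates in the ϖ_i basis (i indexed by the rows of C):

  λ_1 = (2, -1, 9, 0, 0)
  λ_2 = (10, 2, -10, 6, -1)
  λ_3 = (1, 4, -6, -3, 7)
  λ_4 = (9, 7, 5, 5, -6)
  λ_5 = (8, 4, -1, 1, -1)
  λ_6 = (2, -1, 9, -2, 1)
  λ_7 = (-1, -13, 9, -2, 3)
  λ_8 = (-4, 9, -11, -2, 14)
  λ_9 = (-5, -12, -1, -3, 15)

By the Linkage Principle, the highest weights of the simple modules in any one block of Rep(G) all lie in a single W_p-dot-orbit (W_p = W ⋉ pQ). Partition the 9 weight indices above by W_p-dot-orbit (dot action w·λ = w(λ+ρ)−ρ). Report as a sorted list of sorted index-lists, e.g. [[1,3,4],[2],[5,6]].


Dynkin diagram of C (from the 8 off-diagonal −1 entries): D_5.

λ_j+ρ reflected into Ā_17 (⟨·,θ^∨⟩≤17); 5-tuples as given:

    λ_1+ρ ↦ (3, 0, 1, 1, 1)
    λ_2+ρ ↦ (2, 0, 5, 2, 1)
    λ_3+ρ ↦ (2, 0, 5, 2, 1)
    λ_4+ρ ↦ (2, 0, 5, 2, 1)
    λ_5+ρ ↦ (9, 5, 0, 2, 0)
    λ_6+ρ ↦ (3, 0, 1, 1, 1)
    λ_7+ρ ↦ (0, 10, 2, 1, 1)
    λ_8+ρ ↦ (3, 0, 1, 1, 1)
    λ_9+ρ ↦ (3, 0, 1, 1, 1)

4 distinct reps among the 9 weights ⇒ 4 W_17-linkage classes:

[[1, 6, 8, 9], [2, 3, 4], [5], [7]]


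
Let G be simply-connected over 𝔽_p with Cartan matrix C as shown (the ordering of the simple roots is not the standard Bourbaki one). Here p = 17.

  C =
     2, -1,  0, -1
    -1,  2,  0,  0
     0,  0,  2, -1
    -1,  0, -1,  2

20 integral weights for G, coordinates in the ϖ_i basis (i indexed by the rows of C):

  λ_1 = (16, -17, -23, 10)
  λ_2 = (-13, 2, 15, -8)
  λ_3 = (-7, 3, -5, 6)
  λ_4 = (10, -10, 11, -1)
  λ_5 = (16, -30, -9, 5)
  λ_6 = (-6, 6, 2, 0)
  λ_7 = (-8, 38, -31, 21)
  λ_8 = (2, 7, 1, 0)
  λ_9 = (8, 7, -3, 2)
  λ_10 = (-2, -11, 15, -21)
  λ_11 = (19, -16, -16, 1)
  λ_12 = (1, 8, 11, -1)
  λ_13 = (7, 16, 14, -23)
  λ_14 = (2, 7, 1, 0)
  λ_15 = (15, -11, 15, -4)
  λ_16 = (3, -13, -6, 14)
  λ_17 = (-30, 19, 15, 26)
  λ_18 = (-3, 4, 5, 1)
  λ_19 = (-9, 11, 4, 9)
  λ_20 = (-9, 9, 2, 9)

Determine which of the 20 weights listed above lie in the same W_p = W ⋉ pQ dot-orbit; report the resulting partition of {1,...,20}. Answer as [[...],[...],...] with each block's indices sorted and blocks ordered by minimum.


A_4 Cartan matrix, 4 simple roots permuted; ρ=(1,1,1,1).

Alcove-folded reps (p=17, 20 weights, presented ϖ-order):

  [1] (5, 5, 0, 1);  [2] (9, 5, 1, 0);  [3] (1, 2, 1, 3);  [4] (2, 3, 6, 0);  [5] (2, 3, 6, 0);  [6] (1, 2, 1, 3);  [7] (8, 2, 3, 2);  [8] (3, 8, 2, 1);  [9] (9, 5, 1, 0);  [10] (1, 2, 1, 3);  [11] (8, 2, 3, 2);  [12] (2, 3, 6, 0);  [13] (9, 5, 1, 0);  [14] (3, 8, 2, 1);  [15] (1, 2, 1, 3);  [16] (8, 2, 3, 2);  [17] (9, 5, 1, 0);  [18] (2, 3, 6, 0);  [19] (8, 2, 3, 2);  [20] (8, 2, 3, 2)

Partition of {1..20} into 6 W_17-dot-orbits:

[[1], [2, 9, 13, 17], [3, 6, 10, 15], [4, 5, 12, 18], [7, 11, 16, 19, 20], [8, 14]]


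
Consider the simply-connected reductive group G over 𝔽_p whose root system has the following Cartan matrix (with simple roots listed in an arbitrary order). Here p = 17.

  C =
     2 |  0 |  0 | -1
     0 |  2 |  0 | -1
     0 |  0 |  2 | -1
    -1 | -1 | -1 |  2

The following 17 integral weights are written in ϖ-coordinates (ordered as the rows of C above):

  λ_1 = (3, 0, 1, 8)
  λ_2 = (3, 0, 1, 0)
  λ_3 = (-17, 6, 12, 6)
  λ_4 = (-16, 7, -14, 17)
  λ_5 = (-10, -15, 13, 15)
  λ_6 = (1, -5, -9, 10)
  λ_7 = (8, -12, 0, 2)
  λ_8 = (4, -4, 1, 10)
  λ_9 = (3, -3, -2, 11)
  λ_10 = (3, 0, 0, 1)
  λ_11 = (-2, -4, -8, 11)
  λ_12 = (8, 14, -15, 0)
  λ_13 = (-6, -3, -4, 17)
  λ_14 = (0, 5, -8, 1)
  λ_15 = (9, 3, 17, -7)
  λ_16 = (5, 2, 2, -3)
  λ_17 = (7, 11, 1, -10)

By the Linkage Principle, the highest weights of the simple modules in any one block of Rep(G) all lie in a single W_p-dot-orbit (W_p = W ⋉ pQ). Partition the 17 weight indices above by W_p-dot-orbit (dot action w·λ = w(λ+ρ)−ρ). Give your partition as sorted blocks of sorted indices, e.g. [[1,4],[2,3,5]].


D_4 Cartan matrix, 4 simple roots permuted; ρ=(1,1,1,1).

Alcove-folded reps (p=17, 17 weights, presented ϖ-order):

  λ_1 → (4, 1, 2, 1);  λ_2 → (4, 1, 2, 1);  λ_3 → (4, 1, 1, 2);  λ_4 → (4, 1, 2, 1);  λ_5 → (4, 1, 1, 2);  λ_6 → (1, 3, 7, 1);  λ_7 → (1, 3, 7, 1);  λ_8 → (4, 2, 1, 1);  λ_9 → (4, 2, 1, 1);  λ_10 → (4, 1, 1, 2);  λ_11 → (1, 3, 7, 1);  λ_12 → (4, 2, 1, 1);  λ_13 → (4, 1, 2, 1);  λ_14 → (4, 1, 2, 1);  λ_15 → (1, 3, 7, 1);  λ_16 → (4, 1, 1, 2);  λ_17 → (1, 3, 7, 1)

4 distinct reps among the 17 weights ⇒ 4 W_17-linkage classes:

[[1, 2, 4, 13, 14], [3, 5, 10, 16], [6, 7, 11, 15, 17], [8, 9, 12]]


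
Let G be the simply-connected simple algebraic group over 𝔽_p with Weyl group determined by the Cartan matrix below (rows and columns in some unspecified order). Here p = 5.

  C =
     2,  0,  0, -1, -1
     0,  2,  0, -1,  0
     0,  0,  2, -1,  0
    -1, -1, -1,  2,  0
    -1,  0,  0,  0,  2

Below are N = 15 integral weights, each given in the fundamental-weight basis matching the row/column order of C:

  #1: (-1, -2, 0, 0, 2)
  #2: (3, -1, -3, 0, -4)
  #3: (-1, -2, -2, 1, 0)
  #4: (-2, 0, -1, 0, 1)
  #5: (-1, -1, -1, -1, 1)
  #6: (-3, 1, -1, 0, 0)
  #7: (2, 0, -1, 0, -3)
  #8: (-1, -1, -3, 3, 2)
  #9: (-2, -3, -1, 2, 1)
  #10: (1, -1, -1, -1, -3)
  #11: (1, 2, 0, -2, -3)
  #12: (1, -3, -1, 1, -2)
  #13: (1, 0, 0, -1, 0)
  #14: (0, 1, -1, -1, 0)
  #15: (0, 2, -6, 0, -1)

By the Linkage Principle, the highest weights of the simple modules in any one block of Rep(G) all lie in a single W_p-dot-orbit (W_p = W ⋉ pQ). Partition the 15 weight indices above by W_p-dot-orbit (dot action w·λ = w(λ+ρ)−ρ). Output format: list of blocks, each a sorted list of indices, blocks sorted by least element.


Dynkin diagram of C (from the 8 off-diagonal −1 entries): D_5.

Folding the 15 weights λ_j+ρ into Ā_5 (reps in the given 5-coord order):

  1: (0, 1, 1, 0, 3);  2: (0, 1, 1, 0, 3);  3: (0, 1, 1, 0, 1);  4: (1, 1, 0, 0, 1);  5: (0, 0, 0, 0, 2);  6: (0, 1, 1, 0, 1);  7: (1, 1, 0, 0, 1);  8: (1, 2, 0, 0, 1);  9: (1, 2, 0, 0, 1);  10: (0, 0, 0, 0, 2);  11: (1, 2, 0, 0, 1);  12: (1, 2, 0, 0, 1);  13: (0, 1, 1, 0, 1);  14: (1, 2, 0, 0, 1);  15: (0, 1, 1, 0, 3)

Grouping the 15 weights by Ā_5-representative: 5 linkage classes.

[[1, 2, 15], [3, 6, 13], [4, 7], [5, 10], [8, 9, 11, 12, 14]]


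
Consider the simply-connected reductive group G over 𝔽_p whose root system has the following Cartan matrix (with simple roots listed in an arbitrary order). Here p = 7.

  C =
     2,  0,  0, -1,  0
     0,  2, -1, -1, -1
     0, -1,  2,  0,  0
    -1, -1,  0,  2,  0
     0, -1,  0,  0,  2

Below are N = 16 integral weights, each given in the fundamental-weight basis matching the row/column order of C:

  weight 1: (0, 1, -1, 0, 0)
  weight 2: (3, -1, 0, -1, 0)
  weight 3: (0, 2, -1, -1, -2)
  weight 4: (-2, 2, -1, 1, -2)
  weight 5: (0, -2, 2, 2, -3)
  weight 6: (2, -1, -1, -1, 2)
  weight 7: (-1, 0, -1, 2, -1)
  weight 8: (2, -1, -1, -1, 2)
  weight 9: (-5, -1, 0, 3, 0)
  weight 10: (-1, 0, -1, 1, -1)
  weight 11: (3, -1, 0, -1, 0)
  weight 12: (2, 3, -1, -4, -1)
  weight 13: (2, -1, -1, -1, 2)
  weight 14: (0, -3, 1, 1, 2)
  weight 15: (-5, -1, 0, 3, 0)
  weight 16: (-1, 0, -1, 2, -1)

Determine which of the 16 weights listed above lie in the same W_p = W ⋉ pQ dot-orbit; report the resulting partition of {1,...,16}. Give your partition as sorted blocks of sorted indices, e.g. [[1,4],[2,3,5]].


Cartan matrix: type D_5 (|W|=1920); un-permuting the 5 rows.

W_7-reps of the 16 weights in Ā_7 (same 5-coord order as C):

  [1] (1, 2, 0, 0, 1)
  [2] (4, 0, 1, 0, 1)
  [3] (1, 2, 0, 0, 1)
  [4] (1, 2, 0, 0, 1)
  [5] (1, 2, 0, 0, 1)
  [6] (3, 0, 0, 0, 3)
  [7] (0, 1, 0, 2, 0)
  [8] (3, 0, 0, 0, 3)
  [9] (4, 0, 1, 0, 1)
  [10] (0, 1, 0, 2, 0)
  [11] (4, 0, 1, 0, 1)
  [12] (0, 1, 0, 2, 0)
  [13] (3, 0, 0, 0, 3)
  [14] (1, 2, 0, 0, 1)
  [15] (4, 0, 1, 0, 1)
  [16] (0, 1, 0, 2, 0)

Partition of {1..16} into 4 W_7-dot-orbits:

[[1, 3, 4, 5, 14], [2, 9, 11, 15], [6, 8, 13], [7, 10, 12, 16]]


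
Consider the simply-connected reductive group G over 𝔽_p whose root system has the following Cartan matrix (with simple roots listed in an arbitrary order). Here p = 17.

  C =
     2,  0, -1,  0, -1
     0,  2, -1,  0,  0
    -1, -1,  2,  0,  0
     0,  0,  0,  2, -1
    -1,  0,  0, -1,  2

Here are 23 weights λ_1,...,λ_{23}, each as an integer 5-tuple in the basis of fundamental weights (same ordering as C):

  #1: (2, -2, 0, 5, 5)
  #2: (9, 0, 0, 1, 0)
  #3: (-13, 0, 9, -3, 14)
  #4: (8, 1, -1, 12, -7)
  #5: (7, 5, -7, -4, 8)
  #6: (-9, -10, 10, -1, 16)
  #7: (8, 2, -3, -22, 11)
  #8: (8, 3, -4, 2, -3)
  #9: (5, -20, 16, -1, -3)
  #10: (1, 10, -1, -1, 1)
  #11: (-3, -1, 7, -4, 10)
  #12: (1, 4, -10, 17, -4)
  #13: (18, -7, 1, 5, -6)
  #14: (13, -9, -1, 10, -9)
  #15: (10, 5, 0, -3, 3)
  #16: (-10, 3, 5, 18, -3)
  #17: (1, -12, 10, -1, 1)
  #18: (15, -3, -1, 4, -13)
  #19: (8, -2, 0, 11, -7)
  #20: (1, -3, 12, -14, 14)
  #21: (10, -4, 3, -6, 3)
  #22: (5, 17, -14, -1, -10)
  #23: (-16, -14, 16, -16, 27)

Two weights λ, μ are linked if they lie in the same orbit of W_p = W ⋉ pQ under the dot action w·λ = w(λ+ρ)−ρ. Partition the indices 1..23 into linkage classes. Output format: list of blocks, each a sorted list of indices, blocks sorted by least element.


C ↔ A_5 under row/col permutation; |W(A_5)| = 720.

Each λ_j+ρ reduced to Ā_17; 5-tuples below use C's row order:

    [1] (3, 1, 0, 6, 6)
    [2] (10, 1, 1, 2, 1)
    [3] (10, 1, 1, 2, 1)
    [4] (3, 1, 0, 6, 6)
    [5] (2, 0, 6, 3, 6)
    [6] (2, 0, 6, 3, 6)
    [7] (2, 0, 2, 7, 5)
    [8] (4, 1, 3, 1, 2)
    [9] (2, 11, 0, 0, 2)
    [10] (2, 11, 0, 0, 2)
    [11] (2, 0, 6, 3, 6)
    [12] (2, 0, 2, 7, 5)
    [13] (10, 1, 1, 2, 1)
    [14] (2, 0, 6, 3, 6)
    [15] (10, 1, 1, 2, 1)
    [16] (3, 1, 0, 6, 6)
    [17] (2, 11, 0, 0, 2)
    [18] (2, 0, 2, 7, 5)
    [19] (3, 1, 0, 6, 6)
    [20] (2, 11, 0, 0, 2)
    [21] (10, 1, 1, 2, 1)
    [22] (3, 1, 0, 6, 6)
    [23] (2, 11, 0, 0, 2)

Partition of {1..23} into 6 W_17-dot-orbits:

[[1, 4, 16, 19, 22], [2, 3, 13, 15, 21], [5, 6, 11, 14], [7, 12, 18], [8], [9, 10, 17, 20, 23]]


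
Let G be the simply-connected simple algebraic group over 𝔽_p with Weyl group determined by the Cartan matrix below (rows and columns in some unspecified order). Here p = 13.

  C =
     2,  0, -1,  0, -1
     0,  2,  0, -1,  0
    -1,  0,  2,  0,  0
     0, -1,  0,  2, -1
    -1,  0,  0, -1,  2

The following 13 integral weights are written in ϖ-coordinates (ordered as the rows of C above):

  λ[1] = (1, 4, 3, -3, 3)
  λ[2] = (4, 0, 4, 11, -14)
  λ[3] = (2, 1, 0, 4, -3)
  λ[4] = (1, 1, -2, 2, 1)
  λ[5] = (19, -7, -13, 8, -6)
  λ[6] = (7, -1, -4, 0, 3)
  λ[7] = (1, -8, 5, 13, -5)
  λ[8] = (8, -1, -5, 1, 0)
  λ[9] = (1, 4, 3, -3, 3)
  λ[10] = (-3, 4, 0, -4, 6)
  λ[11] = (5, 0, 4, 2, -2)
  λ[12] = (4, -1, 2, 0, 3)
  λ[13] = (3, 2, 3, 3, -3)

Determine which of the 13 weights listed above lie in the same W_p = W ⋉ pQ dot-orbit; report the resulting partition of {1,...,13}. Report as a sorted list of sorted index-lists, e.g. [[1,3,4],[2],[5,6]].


C ↔ A_5 under row/col permutation; |W(A_5)| = 720.

Ā_13 reps of the 13 weights (A_5, coords as presented):

  1: (2, 3, 4, 2, 2)
  2: (5, 0, 3, 1, 4)
  3: (1, 2, 1, 3, 2)
  4: (1, 2, 1, 3, 2)
  5: (1, 2, 1, 3, 2)
  6: (5, 0, 3, 1, 4)
  7: (1, 2, 1, 3, 2)
  8: (5, 0, 4, 2, 1)
  9: (2, 3, 4, 2, 2)
  10: (1, 2, 1, 3, 2)
  11: (5, 0, 4, 2, 1)
  12: (5, 0, 3, 1, 4)
  13: (2, 3, 4, 2, 2)

4 distinct reps among the 13 weights ⇒ 4 W_13-linkage classes:

[[1, 9, 13], [2, 6, 12], [3, 4, 5, 7, 10], [8, 11]]


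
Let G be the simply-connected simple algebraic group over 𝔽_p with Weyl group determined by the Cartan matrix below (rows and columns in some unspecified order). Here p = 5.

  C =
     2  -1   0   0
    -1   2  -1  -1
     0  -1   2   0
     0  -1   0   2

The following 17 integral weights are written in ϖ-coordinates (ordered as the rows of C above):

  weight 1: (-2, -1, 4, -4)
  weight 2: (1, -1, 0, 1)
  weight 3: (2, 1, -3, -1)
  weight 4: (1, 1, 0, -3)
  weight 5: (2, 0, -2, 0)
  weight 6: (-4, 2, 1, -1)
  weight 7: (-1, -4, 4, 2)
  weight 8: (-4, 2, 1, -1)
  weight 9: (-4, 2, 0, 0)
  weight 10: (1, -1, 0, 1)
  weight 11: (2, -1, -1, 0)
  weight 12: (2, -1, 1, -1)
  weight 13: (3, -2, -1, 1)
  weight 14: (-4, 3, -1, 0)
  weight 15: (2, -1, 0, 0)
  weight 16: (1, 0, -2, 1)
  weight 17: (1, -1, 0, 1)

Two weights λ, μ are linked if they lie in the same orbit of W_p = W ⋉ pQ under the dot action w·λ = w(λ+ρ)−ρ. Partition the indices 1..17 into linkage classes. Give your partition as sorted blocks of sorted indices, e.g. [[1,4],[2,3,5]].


Root system D_4: the 4×4 matrix C matches after relabeling.

Folding the 17 weights λ_j+ρ into Ā_5 (reps in the given 4-coord order):

    [1] (3, 0, 1, 1)
    [2] (2, 0, 1, 2)
    [3] (3, 0, 2, 0)
    [4] (2, 0, 1, 2)
    [5] (3, 0, 1, 1)
    [6] (3, 0, 2, 0)
    [7] (3, 0, 2, 0)
    [8] (3, 0, 2, 0)
    [9] (3, 0, 1, 1)
    [10] (2, 0, 1, 2)
    [11] (3, 0, 0, 1)
    [12] (3, 0, 2, 0)
    [13] (3, 0, 1, 1)
    [14] (3, 0, 0, 1)
    [15] (3, 0, 1, 1)
    [16] (2, 0, 1, 2)
    [17] (2, 0, 1, 2)

Partition of {1..17} into 4 W_5-dot-orbits:

[[1, 5, 9, 13, 15], [2, 4, 10, 16, 17], [3, 6, 7, 8, 12], [11, 14]]
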